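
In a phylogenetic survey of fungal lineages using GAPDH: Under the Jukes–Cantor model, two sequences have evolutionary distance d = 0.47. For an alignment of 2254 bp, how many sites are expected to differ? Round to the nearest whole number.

787

Invert JC69: p = (3/4)(1 − e^(−4d/3)) = 0.75 × (1 − e^(-0.626667)) = 0.75 × (1 − 0.534370) = 0.349223.
Expected differing sites = pL ≈ 0.349223 × 2254 = 787.148642 ≈ 787.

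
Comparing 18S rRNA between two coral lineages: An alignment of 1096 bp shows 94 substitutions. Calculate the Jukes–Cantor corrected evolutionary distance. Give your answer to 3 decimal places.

p = 94/1096 ≈ 0.085766.
d = −(3/4) ln(1 − 4p/3) = −0.75 ln(1 − 0.114355) = −0.75 ln(0.885645)
  = −0.75 × (-0.121439) = 0.091079 substitutions/site.

0.091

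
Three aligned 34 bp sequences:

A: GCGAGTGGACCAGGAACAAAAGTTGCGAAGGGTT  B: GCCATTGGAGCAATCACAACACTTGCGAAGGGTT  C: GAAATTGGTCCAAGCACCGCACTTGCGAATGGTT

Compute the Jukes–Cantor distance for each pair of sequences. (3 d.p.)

A–B: 8/34 sites differ → p ≈ 0.235294, d = −0.75 ln(1 − 0.313725) = 0.282358 ≈ 0.282.
A–C: 11/34 sites differ → p ≈ 0.323529, d = −0.75 ln(1 − 0.431372) = 0.423397 ≈ 0.423.
B–C: 8/34 sites differ → p ≈ 0.235294, d = −0.75 ln(1 − 0.313725) = 0.282358 ≈ 0.282.

d(A,B) = 0.282, d(A,C) = 0.423, d(B,C) = 0.282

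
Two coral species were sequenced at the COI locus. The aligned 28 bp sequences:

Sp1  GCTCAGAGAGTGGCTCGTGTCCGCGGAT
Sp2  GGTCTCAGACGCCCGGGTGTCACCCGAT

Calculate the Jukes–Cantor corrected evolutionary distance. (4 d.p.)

The sequences differ at 12 of 28 sites, so p = 12/28 ≈ 0.428571.
d = −(3/4) ln(1 − 4p/3) = −0.75 ln(1 − 0.571428) = −0.75 ln(0.428572)
  = −0.75 × (-0.847297) = 0.635473 substitutions/site.

0.6355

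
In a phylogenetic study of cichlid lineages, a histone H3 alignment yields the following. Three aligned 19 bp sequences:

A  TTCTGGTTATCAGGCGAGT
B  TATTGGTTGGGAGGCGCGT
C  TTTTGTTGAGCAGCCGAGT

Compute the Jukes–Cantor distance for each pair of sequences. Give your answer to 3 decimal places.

A–B: 6/19 sites differ → p ≈ 0.315789, d = −0.75 ln(1 − 0.421052) = 0.409907 ≈ 0.410.
A–C: 5/19 sites differ → p ≈ 0.263158, d = −0.75 ln(1 − 0.350877) = 0.324100 ≈ 0.324.
B–C: 7/19 sites differ → p ≈ 0.368421, d = −0.75 ln(1 − 0.491228) = 0.506816 ≈ 0.507.

d(A,B) = 0.410, d(A,C) = 0.324, d(B,C) = 0.507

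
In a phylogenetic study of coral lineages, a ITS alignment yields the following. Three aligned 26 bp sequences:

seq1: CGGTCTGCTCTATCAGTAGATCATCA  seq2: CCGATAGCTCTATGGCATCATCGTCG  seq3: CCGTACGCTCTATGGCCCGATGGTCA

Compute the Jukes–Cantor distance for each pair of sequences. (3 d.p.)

seq1–seq2: 12/26 sites differ → p ≈ 0.461538, d = −0.75 ln(1 − 0.615384) = 0.716632 ≈ 0.717.
seq1–seq3: 10/26 sites differ → p ≈ 0.384615, d = −0.75 ln(1 − 0.51282) = 0.539341 ≈ 0.539.
seq2–seq3: 8/26 sites differ → p ≈ 0.307692, d = −0.75 ln(1 − 0.410256) = 0.396050 ≈ 0.396.

d(seq1,seq2) = 0.717, d(seq1,seq3) = 0.539, d(seq2,seq3) = 0.396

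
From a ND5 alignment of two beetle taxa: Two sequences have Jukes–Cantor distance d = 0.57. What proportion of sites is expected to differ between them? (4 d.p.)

p = (3/4)(1 − e^(−4d/3)) = 0.75 × (1 − e^(-0.76)) = 0.75 × (1 − 0.467666) = 0.399251.

0.3993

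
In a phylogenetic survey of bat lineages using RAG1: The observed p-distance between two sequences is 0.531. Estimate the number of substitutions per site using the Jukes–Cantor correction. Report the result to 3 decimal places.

0.923

d = −(3/4) ln(1 − 4p/3) = −0.75 ln(1 − 0.708) = −0.75 ln(0.292)
  = −0.75 × (-1.231001) = 0.923251 substitutions/site.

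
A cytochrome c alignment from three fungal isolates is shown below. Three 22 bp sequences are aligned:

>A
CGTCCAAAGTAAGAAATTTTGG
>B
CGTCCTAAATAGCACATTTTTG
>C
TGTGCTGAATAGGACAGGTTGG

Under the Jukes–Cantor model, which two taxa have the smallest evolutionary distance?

A–B: 6/22 differ, p = 0.273, d = 0.339.
A–C: 9/22 differ, p = 0.409, d = 0.591.
B–C: 7/22 differ, p = 0.318, d = 0.414.
The smallest distance is between A and B.

A and B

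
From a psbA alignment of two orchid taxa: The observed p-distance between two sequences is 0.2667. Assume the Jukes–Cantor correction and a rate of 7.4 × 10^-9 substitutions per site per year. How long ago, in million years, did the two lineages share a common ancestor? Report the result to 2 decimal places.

d = −(3/4) ln(1 − 4p/3) = −0.75 ln(1 − 0.3556) = −0.75 ln(0.6444)
  = −0.75 × (-0.439436) = 0.329577 substitutions/site.
Under a molecular clock d = 2μt, so t = d/(2μ) = 0.329577 / (2 × 7.4 × 10^-9) = 22.27 million years.

22.27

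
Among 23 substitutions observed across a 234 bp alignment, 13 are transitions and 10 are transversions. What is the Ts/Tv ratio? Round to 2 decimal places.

R = 13/10 = 1.30.

1.30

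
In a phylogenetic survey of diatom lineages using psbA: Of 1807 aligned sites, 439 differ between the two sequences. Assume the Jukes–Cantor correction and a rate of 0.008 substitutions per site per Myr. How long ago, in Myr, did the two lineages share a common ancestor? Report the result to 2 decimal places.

p = 439/1807 ≈ 0.242944.
d = −(3/4) ln(1 − 4p/3) = −0.75 ln(1 − 0.323925) = −0.75 ln(0.676075)
  = −0.75 × (-0.391451) = 0.293588 substitutions/site.
Under a molecular clock d = 2μt, so t = d/(2μ) = 0.293588 / (2 × 0.008) = 18.35 Myr.

18.35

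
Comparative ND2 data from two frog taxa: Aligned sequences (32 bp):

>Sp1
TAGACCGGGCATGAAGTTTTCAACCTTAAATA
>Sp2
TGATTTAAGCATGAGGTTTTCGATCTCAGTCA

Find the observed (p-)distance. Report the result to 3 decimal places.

The sequences differ at 14 of 32 positions.
p = 14/32 = 0.4375 ≈ 0.438 (to 3 d.p.).

0.438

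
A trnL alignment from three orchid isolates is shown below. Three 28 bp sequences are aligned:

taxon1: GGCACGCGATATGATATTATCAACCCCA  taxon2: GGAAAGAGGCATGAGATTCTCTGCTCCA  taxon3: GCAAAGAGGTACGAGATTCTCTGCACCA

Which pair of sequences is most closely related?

taxon1–taxon2: 10/28 differ, p = 0.357, d = 0.485.
taxon1–taxon3: 11/28 differ, p = 0.393, d = 0.556.
taxon2–taxon3: 4/28 differ, p = 0.143, d = 0.158.
The smallest distance is between taxon2 and taxon3.

taxon2 and taxon3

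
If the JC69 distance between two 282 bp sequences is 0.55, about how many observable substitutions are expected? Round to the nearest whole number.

Invert JC69: p = (3/4)(1 − e^(−4d/3)) = 0.75 × (1 − e^(-0.733333)) = 0.75 × (1 − 0.480305) = 0.389771.
Expected differing sites = pL ≈ 0.389771 × 282 = 109.915422 ≈ 110.

110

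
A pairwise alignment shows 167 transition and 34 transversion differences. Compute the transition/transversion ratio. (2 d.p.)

R = 167/34 = 4.911764… ≈ 4.91 (to 2 d.p.).

4.91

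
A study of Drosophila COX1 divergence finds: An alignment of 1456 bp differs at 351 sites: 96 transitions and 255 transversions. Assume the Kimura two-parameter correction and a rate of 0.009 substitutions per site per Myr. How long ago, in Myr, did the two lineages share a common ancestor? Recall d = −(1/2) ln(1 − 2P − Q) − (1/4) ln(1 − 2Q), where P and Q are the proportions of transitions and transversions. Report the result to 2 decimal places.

16.18

P = 96/1456 ≈ 0.065934 and Q = 255/1456 ≈ 0.175137.
Under the Kimura two-parameter model, d = −½ ln(1 − 2P − Q) − ¼ ln(1 − 2Q).
1 − 2P − Q = 0.692995, giving −½ ln(0.692995) = 0.183366.
1 − 2Q = 0.649726, giving −¼ ln(0.649726) = 0.107801.
d = 0.183366 + 0.107801 = 0.291167.
Under a molecular clock d = 2μt, so t = d/(2μ) = 0.291167 / (2 × 0.009) = 16.18 Myr.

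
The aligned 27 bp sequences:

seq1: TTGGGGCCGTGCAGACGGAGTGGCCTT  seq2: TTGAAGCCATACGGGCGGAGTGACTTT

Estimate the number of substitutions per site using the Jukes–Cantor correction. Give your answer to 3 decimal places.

0.377

The sequences differ at 8 of 27 sites (4, 5, 9, 11, 13, 15, 23, 25), so p = 8/27 ≈ 0.296296.
d = −(3/4) ln(1 − 4p/3) = −0.75 ln(1 − 0.395061) = −0.75 ln(0.604939)
  = −0.75 × (-0.502628) = 0.376971 substitutions/site.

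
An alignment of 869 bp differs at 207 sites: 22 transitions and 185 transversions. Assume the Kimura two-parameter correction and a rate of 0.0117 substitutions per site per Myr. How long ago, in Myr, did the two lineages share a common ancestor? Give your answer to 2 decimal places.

P = 22/869 ≈ 0.025316 and Q = 185/869 ≈ 0.212888.
Under the Kimura two-parameter model, d = −½ ln(1 − 2P − Q) − ¼ ln(1 − 2Q).
1 − 2P − Q = 0.73648, giving −½ ln(0.73648) = 0.152937.
1 − 2Q = 0.574224, giving −¼ ln(0.574224) = 0.138684.
d = 0.152937 + 0.138684 = 0.291621.
Under a molecular clock d = 2μt, so t = d/(2μ) = 0.291621 / (2 × 0.0117) = 12.46 Myr.

12.46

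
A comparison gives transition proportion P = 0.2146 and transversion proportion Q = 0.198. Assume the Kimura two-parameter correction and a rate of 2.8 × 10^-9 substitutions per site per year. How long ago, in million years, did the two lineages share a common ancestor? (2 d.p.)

110.61

Under the Kimura two-parameter model, d = −½ ln(1 − 2P − Q) − ¼ ln(1 − 2Q).
1 − 2P − Q = 0.3728, giving −½ ln(0.3728) = 0.493357.
1 − 2Q = 0.604, giving −¼ ln(0.604) = 0.126045.
d = 0.493357 + 0.126045 = 0.619402.
Under a molecular clock d = 2μt, so t = d/(2μ) = 0.619402 / (2 × 2.8 × 10^-9) = 110.61 million years.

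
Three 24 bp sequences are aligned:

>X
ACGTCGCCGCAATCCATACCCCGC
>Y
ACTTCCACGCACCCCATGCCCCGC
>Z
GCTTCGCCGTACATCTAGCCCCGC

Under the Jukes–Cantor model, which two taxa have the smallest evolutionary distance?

X and Y

X–Y: 6/24 differ, p = 0.250, d = 0.304.
X–Z: 9/24 differ, p = 0.375, d = 0.520.
Y–Z: 8/24 differ, p = 0.333, d = 0.441.
The smallest distance is between X and Y.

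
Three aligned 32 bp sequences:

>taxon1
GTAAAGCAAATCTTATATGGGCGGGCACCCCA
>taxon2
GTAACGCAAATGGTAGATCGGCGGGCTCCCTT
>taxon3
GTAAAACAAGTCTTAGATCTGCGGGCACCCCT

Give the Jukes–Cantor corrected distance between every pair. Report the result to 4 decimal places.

d(taxon1,taxon2) = 0.3041, d(taxon1,taxon3) = 0.2158, d(taxon2,taxon3) = 0.3041

taxon1–taxon2: 8/32 sites differ → p = 0.25, d = −0.75 ln(1 − 0.333333) = 0.304098 ≈ 0.3041.
taxon1–taxon3: 6/32 sites differ → p = 0.1875, d = −0.75 ln(1 − 0.25) = 0.215762 ≈ 0.2158.
taxon2–taxon3: 8/32 sites differ → p = 0.25, d = −0.75 ln(1 − 0.333333) = 0.304098 ≈ 0.3041.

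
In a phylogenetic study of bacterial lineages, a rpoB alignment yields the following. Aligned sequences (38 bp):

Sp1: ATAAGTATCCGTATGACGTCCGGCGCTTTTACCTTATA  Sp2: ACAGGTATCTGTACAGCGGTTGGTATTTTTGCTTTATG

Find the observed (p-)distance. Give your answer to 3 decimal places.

0.395

The sequences differ at 15 of 38 positions.
p = 15/38 = 0.394736… ≈ 0.395 (to 3 d.p.).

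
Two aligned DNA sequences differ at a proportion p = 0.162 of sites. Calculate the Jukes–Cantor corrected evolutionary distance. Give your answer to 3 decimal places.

0.183

d = −(3/4) ln(1 − 4p/3) = −0.75 ln(1 − 0.216) = −0.75 ln(0.784)
  = −0.75 × (-0.243346) = 0.182510 substitutions/site.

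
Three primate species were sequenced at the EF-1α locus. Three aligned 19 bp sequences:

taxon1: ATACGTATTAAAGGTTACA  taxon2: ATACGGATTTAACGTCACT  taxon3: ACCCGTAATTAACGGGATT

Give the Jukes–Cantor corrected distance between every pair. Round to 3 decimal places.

taxon1–taxon2: 5/19 sites differ → p ≈ 0.263158, d = −0.75 ln(1 − 0.350877) = 0.324100 ≈ 0.324.
taxon1–taxon3: 9/19 sites differ → p ≈ 0.473684, d = −0.75 ln(1 − 0.631579) = 0.748897 ≈ 0.749.
taxon2–taxon3: 7/19 sites differ → p ≈ 0.368421, d = −0.75 ln(1 − 0.491228) = 0.506816 ≈ 0.507.

d(taxon1,taxon2) = 0.324, d(taxon1,taxon3) = 0.749, d(taxon2,taxon3) = 0.507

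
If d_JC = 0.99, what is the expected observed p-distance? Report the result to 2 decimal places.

0.55

p = (3/4)(1 − e^(−4d/3)) = 0.75 × (1 − e^(-1.32)) = 0.75 × (1 − 0.267135) = 0.549649.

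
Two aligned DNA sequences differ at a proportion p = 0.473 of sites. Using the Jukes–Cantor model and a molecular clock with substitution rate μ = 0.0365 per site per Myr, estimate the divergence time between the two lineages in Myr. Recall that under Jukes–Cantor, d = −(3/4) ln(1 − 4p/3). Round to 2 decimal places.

d = −(3/4) ln(1 − 4p/3) = −0.75 ln(1 − 0.630667) = −0.75 ln(0.369333)
  = −0.75 × (-0.996057) = 0.747043 substitutions/site.
Under a molecular clock d = 2μt, so t = d/(2μ) = 0.747043 / (2 × 0.0365) = 10.23 Myr.

10.23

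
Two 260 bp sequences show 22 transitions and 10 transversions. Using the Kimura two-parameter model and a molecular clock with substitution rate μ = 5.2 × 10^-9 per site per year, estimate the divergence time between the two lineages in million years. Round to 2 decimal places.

P = 22/260 ≈ 0.084615 and Q = 10/260 ≈ 0.038462.
Under the Kimura two-parameter model, d = −½ ln(1 − 2P − Q) − ¼ ln(1 − 2Q).
1 − 2P − Q = 0.792308, giving −½ ln(0.792308) = 0.116403.
1 − 2Q = 0.923076, giving −¼ ln(0.923076) = 0.020011.
d = 0.116403 + 0.020011 = 0.136414.
Under a molecular clock d = 2μt, so t = d/(2μ) = 0.136414 / (2 × 5.2 × 10^-9) = 13.12 million years.

13.12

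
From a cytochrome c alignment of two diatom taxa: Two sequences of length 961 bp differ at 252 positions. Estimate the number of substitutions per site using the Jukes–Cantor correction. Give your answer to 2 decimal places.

0.32

p = 252/961 ≈ 0.262227.
d = −(3/4) ln(1 − 4p/3) = −0.75 ln(1 − 0.349636) = −0.75 ln(0.650364)
  = −0.75 × (-0.430223) = 0.322667 substitutions/site.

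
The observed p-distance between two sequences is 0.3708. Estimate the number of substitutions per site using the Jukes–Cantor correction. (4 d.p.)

0.5115

d = −(3/4) ln(1 − 4p/3) = −0.75 ln(1 − 0.4944) = −0.75 ln(0.5056)
  = −0.75 × (-0.682009) = 0.511507 substitutions/site.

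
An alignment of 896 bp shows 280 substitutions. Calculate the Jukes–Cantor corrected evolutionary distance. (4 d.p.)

0.4042

p = 280/896 = 0.3125.
d = −(3/4) ln(1 − 4p/3) = −0.75 ln(1 − 0.416667) = −0.75 ln(0.583333)
  = −0.75 × (-0.538997) = 0.404248 substitutions/site.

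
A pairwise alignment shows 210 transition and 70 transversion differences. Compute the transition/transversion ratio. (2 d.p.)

3.00

R = 210/70 = 3.00.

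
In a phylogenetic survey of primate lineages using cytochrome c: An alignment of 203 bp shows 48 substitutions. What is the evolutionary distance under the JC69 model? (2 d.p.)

0.28

p = 48/203 ≈ 0.236453.
d = −(3/4) ln(1 − 4p/3) = −0.75 ln(1 − 0.315271) = −0.75 ln(0.684729)
  = −0.75 × (-0.378732) = 0.284049 substitutions/site.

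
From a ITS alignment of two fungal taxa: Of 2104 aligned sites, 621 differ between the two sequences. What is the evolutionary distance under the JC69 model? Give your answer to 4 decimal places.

p = 621/2104 ≈ 0.295152.
d = −(3/4) ln(1 − 4p/3) = −0.75 ln(1 − 0.393536) = −0.75 ln(0.606464)
  = −0.75 × (-0.500110) = 0.375083 substitutions/site.

0.3751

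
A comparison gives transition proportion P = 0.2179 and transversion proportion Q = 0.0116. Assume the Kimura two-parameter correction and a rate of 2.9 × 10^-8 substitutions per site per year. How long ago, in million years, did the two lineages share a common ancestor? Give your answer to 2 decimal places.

Under the Kimura two-parameter model, d = −½ ln(1 − 2P − Q) − ¼ ln(1 − 2Q).
1 − 2P − Q = 0.5526, giving −½ ln(0.5526) = 0.296560.
1 − 2Q = 0.9768, giving −¼ ln(0.9768) = 0.005868.
d = 0.296560 + 0.005868 = 0.302428.
Under a molecular clock d = 2μt, so t = d/(2μ) = 0.302428 / (2 × 2.9 × 10^-8) = 5.21 million years.

5.21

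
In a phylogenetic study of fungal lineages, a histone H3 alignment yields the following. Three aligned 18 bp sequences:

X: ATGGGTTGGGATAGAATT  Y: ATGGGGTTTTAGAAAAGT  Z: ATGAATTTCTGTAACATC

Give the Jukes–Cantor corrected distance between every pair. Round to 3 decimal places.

d(X,Y) = 0.548, d(X,Z) = 0.824, d(Y,Z) = 0.824

X–Y: 7/18 sites differ → p ≈ 0.388889, d = −0.75 ln(1 − 0.518519) = 0.548166 ≈ 0.548.
X–Z: 9/18 sites differ → p = 0.5, d = −0.75 ln(1 − 0.666667) = 0.823960 ≈ 0.824.
Y–Z: 9/18 sites differ → p = 0.5, d = −0.75 ln(1 − 0.666667) = 0.823960 ≈ 0.824.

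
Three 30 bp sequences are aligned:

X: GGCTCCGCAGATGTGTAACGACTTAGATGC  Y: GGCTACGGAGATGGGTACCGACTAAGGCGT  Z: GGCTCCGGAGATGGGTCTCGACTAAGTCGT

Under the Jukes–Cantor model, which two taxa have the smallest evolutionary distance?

X–Y: 8/30 differ, p = 0.267, d = 0.330.
X–Z: 8/30 differ, p = 0.267, d = 0.330.
Y–Z: 4/30 differ, p = 0.133, d = 0.147.
The smallest distance is between Y and Z.

Y and Z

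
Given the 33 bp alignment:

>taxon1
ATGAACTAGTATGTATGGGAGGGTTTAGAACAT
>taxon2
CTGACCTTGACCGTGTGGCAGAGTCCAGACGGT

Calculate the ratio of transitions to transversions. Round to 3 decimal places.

Transitions are A↔G and C↔T; transversions are all other mismatches.
Transitions: 6. Transversions: 8.
R = 6/8 = 0.750.

0.750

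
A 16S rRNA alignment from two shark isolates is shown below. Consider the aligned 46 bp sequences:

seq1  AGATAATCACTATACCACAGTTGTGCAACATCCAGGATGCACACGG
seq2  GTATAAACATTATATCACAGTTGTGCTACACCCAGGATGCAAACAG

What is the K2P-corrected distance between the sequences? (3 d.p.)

0.229

Of 46 sites, 5 differences are transitions and 4 are transversions, so P = 5/46 ≈ 0.108696 and Q = 4/46 ≈ 0.086957.
Under the Kimura two-parameter model, d = −½ ln(1 − 2P − Q) − ¼ ln(1 − 2Q).
1 − 2P − Q = 0.695651, giving −½ ln(0.695651) = 0.181454.
1 − 2Q = 0.826086, giving −¼ ln(0.826086) = 0.047764.
d = 0.181454 + 0.047764 = 0.229218.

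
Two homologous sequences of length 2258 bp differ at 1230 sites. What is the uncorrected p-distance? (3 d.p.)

0.545

p = 1230/2258 = 0.544729… ≈ 0.545 (to 3 d.p.).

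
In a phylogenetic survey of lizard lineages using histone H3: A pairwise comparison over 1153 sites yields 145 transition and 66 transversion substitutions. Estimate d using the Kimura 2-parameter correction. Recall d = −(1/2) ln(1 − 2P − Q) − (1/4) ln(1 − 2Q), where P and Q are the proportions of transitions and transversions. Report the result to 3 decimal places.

P = 145/1153 ≈ 0.125759 and Q = 66/1153 ≈ 0.057242.
Under the Kimura two-parameter model, d = −½ ln(1 − 2P − Q) − ¼ ln(1 − 2Q).
1 − 2P − Q = 0.69124, giving −½ ln(0.69124) = 0.184634.
1 − 2Q = 0.885516, giving −¼ ln(0.885516) = 0.030396.
d = 0.184634 + 0.030396 = 0.215030.

0.215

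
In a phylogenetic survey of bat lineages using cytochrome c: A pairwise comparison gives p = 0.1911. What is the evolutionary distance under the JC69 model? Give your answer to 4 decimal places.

d = −(3/4) ln(1 − 4p/3) = −0.75 ln(1 − 0.2548) = −0.75 ln(0.7452)
  = −0.75 × (-0.294103) = 0.220577 substitutions/site.

0.2206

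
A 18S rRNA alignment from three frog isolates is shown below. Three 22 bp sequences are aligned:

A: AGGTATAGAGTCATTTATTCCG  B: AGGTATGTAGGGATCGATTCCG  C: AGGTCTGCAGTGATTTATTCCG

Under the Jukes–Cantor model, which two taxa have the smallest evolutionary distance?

A and C

A–B: 6/22 differ, p = 0.273, d = 0.339.
A–C: 4/22 differ, p = 0.182, d = 0.208.
B–C: 5/22 differ, p = 0.227, d = 0.271.
The smallest distance is between A and C.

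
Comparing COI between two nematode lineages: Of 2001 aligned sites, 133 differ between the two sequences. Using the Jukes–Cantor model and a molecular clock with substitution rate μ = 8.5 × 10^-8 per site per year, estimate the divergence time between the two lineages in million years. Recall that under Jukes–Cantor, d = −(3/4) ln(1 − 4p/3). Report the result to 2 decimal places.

p = 133/2001 ≈ 0.066467.
d = −(3/4) ln(1 − 4p/3) = −0.75 ln(1 − 0.088623) = −0.75 ln(0.911377)
  = −0.75 × (-0.092799) = 0.069599 substitutions/site.
Under a molecular clock d = 2μt, so t = d/(2μ) = 0.069599 / (2 × 8.5 × 10^-8) = 0.41 million years.

0.41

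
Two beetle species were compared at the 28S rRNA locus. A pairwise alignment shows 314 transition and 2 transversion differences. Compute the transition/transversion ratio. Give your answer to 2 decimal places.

R = 314/2 = 157.00.

157.00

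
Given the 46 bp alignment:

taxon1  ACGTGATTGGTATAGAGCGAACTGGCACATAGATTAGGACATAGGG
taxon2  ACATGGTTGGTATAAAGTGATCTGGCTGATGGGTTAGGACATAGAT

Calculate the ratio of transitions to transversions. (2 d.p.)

1.75

Transitions are A↔G and C↔T; transversions are all other mismatches.
Transitions: 7. Transversions: 4.
R = 7/4 = 1.75.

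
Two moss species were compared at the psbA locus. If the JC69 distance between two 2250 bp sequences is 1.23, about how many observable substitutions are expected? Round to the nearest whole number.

Invert JC69: p = (3/4)(1 − e^(−4d/3)) = 0.75 × (1 − e^(-1.64)) = 0.75 × (1 − 0.193980) = 0.604515.
Expected differing sites = pL ≈ 0.604515 × 2250 = 1360.15875 ≈ 1360.

1360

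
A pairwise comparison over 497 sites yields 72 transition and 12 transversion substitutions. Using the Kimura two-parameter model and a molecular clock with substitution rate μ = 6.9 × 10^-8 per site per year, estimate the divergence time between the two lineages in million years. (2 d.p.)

P = 72/497 ≈ 0.144869 and Q = 12/497 ≈ 0.024145.
Under the Kimura two-parameter model, d = −½ ln(1 − 2P − Q) − ¼ ln(1 − 2Q).
1 − 2P − Q = 0.686117, giving −½ ln(0.686117) = 0.188354.
1 − 2Q = 0.95171, giving −¼ ln(0.95171) = 0.012374.
d = 0.188354 + 0.012374 = 0.200728.
Under a molecular clock d = 2μt, so t = d/(2μ) = 0.200728 / (2 × 6.9 × 10^-8) = 1.45 million years.

1.45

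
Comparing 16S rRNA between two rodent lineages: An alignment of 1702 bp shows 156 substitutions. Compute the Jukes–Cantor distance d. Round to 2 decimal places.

p = 156/1702 ≈ 0.091657.
d = −(3/4) ln(1 − 4p/3) = −0.75 ln(1 − 0.122209) = −0.75 ln(0.877791)
  = −0.75 × (-0.130347) = 0.097760 substitutions/site.

0.10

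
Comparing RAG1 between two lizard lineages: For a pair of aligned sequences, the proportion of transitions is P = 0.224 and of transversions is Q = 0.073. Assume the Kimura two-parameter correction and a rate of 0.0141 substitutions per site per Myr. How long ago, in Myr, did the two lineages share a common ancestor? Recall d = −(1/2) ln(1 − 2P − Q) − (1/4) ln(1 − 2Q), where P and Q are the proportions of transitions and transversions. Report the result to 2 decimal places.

Under the Kimura two-parameter model, d = −½ ln(1 − 2P − Q) − ¼ ln(1 − 2Q).
1 − 2P − Q = 0.479, giving −½ ln(0.479) = 0.368027.
1 − 2Q = 0.854, giving −¼ ln(0.854) = 0.039456.
d = 0.368027 + 0.039456 = 0.407483.
Under a molecular clock d = 2μt, so t = d/(2μ) = 0.407483 / (2 × 0.0141) = 14.45 Myr.

14.45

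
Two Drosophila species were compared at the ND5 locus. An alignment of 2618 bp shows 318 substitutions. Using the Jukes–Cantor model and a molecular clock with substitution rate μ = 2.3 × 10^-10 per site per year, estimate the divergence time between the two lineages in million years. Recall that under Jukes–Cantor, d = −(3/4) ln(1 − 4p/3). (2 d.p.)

p = 318/2618 ≈ 0.121467.
d = −(3/4) ln(1 − 4p/3) = −0.75 ln(1 − 0.161956) = −0.75 ln(0.838044)
  = −0.75 × (-0.176685) = 0.132514 substitutions/site.
Under a molecular clock d = 2μt, so t = d/(2μ) = 0.132514 / (2 × 2.3 × 10^-10) = 288.07 million years.

288.07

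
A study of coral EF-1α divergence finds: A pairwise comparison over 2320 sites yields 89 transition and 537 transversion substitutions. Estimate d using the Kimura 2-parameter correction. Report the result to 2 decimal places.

P = 89/2320 ≈ 0.038362 and Q = 537/2320 ≈ 0.231466.
Under the Kimura two-parameter model, d = −½ ln(1 − 2P − Q) − ¼ ln(1 − 2Q).
1 − 2P − Q = 0.69181, giving −½ ln(0.69181) = 0.184222.
1 − 2Q = 0.537068, giving −¼ ln(0.537068) = 0.155408.
d = 0.184222 + 0.155408 = 0.339630.

0.34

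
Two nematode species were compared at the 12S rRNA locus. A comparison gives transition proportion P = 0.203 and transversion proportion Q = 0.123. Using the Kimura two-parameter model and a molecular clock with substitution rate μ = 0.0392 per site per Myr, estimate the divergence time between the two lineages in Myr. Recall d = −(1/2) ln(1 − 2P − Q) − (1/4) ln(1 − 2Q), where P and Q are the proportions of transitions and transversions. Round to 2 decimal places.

5.70

Under the Kimura two-parameter model, d = −½ ln(1 − 2P − Q) − ¼ ln(1 − 2Q).
1 − 2P − Q = 0.471, giving −½ ln(0.471) = 0.376449.
1 − 2Q = 0.754, giving −¼ ln(0.754) = 0.070591.
d = 0.376449 + 0.070591 = 0.447040.
Under a molecular clock d = 2μt, so t = d/(2μ) = 0.447040 / (2 × 0.0392) = 5.70 Myr.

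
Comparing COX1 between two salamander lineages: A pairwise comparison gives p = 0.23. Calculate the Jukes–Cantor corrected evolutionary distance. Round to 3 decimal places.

d = −(3/4) ln(1 − 4p/3) = −0.75 ln(1 − 0.306667) = −0.75 ln(0.693333)
  = −0.75 × (-0.366245) = 0.274684 substitutions/site.

0.275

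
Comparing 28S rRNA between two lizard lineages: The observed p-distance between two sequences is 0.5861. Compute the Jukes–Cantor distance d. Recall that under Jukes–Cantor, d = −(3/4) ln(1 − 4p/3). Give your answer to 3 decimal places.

d = −(3/4) ln(1 − 4p/3) = −0.75 ln(1 − 0.781467) = −0.75 ln(0.218533)
  = −0.75 × (-1.520818) = 1.140614 substitutions/site.

1.141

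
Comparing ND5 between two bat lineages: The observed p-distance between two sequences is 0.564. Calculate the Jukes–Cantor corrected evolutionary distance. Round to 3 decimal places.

d = −(3/4) ln(1 − 4p/3) = −0.75 ln(1 − 0.752) = −0.75 ln(0.248)
  = −0.75 × (-1.394327) = 1.045745 substitutions/site.

1.046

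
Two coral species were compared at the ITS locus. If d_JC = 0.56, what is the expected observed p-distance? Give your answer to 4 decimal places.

0.3945

p = (3/4)(1 − e^(−4d/3)) = 0.75 × (1 − e^(-0.746667)) = 0.75 × (1 − 0.473944) = 0.394542.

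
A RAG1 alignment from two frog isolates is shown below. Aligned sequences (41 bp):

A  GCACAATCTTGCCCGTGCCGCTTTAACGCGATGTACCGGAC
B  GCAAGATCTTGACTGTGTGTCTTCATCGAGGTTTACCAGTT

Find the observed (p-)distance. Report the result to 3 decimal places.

0.366

The sequences differ at 15 of 41 positions.
p = 15/41 = 0.365853… ≈ 0.366 (to 3 d.p.).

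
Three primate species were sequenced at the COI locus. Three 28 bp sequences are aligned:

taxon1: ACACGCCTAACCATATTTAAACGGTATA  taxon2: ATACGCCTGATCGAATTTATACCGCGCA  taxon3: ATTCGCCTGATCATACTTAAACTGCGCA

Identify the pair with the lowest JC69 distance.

taxon1–taxon2: 10/28 differ, p = 0.357, d = 0.485.
taxon1–taxon3: 9/28 differ, p = 0.321, d = 0.420.
taxon2–taxon3: 6/28 differ, p = 0.214, d = 0.252.
The smallest distance is between taxon2 and taxon3.

taxon2 and taxon3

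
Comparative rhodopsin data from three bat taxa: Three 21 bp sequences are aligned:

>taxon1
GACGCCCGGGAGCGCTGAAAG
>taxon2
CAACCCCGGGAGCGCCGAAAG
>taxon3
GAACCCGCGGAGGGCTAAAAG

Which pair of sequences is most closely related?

taxon1–taxon2: 4/21 differ, p = 0.190, d = 0.220.
taxon1–taxon3: 6/21 differ, p = 0.286, d = 0.360.
taxon2–taxon3: 6/21 differ, p = 0.286, d = 0.360.
The smallest distance is between taxon1 and taxon2.

taxon1 and taxon2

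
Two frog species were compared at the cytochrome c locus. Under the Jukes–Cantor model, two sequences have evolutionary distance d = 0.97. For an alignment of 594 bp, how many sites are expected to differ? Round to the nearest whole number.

323

Invert JC69: p = (3/4)(1 − e^(−4d/3)) = 0.75 × (1 − e^(-1.293333)) = 0.75 × (1 − 0.274355) = 0.544234.
Expected differing sites = pL ≈ 0.544234 × 594 = 323.274996 ≈ 323.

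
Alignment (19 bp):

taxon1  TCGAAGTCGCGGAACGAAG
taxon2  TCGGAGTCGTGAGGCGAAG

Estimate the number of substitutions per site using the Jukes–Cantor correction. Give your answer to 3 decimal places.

0.324

The sequences differ at 5 of 19 sites (4, 10, 12, 13, 14), so p = 5/19 ≈ 0.263158.
d = −(3/4) ln(1 − 4p/3) = −0.75 ln(1 − 0.350877) = −0.75 ln(0.649123)
  = −0.75 × (-0.432133) = 0.324100 substitutions/site.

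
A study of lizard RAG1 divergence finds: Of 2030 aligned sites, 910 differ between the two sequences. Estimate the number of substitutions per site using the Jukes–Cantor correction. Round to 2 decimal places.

p = 910/2030 ≈ 0.448276.
d = −(3/4) ln(1 − 4p/3) = −0.75 ln(1 − 0.597701) = −0.75 ln(0.402299)
  = −0.75 × (-0.910560) = 0.682920 substitutions/site.

0.68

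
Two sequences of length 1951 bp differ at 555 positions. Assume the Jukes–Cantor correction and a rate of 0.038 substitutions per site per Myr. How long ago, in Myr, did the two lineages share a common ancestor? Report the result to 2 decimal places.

4.71

p = 555/1951 ≈ 0.28447.
d = −(3/4) ln(1 − 4p/3) = −0.75 ln(1 − 0.379293) = −0.75 ln(0.620707)
  = −0.75 × (-0.476896) = 0.357672 substitutions/site.
Under a molecular clock d = 2μt, so t = d/(2μ) = 0.357672 / (2 × 0.038) = 4.71 Myr.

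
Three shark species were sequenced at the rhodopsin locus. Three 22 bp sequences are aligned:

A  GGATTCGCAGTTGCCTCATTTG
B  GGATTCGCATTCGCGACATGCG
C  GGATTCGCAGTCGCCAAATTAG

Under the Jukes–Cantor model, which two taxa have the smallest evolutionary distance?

A and C

A–B: 6/22 differ, p = 0.273, d = 0.339.
A–C: 4/22 differ, p = 0.182, d = 0.208.
B–C: 5/22 differ, p = 0.227, d = 0.271.
The smallest distance is between A and C.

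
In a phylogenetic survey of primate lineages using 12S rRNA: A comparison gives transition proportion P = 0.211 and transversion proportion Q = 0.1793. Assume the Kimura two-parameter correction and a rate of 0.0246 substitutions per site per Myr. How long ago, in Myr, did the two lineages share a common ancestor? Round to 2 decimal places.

Under the Kimura two-parameter model, d = −½ ln(1 − 2P − Q) − ¼ ln(1 − 2Q).
1 − 2P − Q = 0.3987, giving −½ ln(0.3987) = 0.459773.
1 − 2Q = 0.6414, giving −¼ ln(0.6414) = 0.111025.
d = 0.459773 + 0.111025 = 0.570798.
Under a molecular clock d = 2μt, so t = d/(2μ) = 0.570798 / (2 × 0.0246) = 11.60 Myr.

11.60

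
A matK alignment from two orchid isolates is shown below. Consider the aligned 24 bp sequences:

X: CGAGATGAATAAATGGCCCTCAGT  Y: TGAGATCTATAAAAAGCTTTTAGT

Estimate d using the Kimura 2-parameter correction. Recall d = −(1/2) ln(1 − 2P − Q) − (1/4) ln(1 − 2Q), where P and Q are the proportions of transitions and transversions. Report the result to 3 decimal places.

Of 24 sites, 5 differences are transitions and 3 are transversions, so P = 5/24 ≈ 0.208333 and Q = 3/24 = 0.125.
Under the Kimura two-parameter model, d = −½ ln(1 − 2P − Q) − ¼ ln(1 − 2Q).
1 − 2P − Q = 0.458334, giving −½ ln(0.458334) = 0.390079.
1 − 2Q = 0.75, giving −¼ ln(0.75) = 0.071921.
d = 0.390079 + 0.071921 = 0.462000.

0.462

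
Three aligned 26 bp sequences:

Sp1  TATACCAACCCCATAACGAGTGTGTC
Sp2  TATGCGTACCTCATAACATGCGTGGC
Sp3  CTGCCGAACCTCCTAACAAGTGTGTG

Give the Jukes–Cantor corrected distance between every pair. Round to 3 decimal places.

d(Sp1,Sp2) = 0.396, d(Sp1,Sp3) = 0.464, d(Sp2,Sp3) = 0.539

Sp1–Sp2: 8/26 sites differ → p ≈ 0.307692, d = −0.75 ln(1 − 0.410256) = 0.396050 ≈ 0.396.
Sp1–Sp3: 9/26 sites differ → p ≈ 0.346154, d = −0.75 ln(1 − 0.461539) = 0.464280 ≈ 0.464.
Sp2–Sp3: 10/26 sites differ → p ≈ 0.384615, d = −0.75 ln(1 − 0.51282) = 0.539341 ≈ 0.539.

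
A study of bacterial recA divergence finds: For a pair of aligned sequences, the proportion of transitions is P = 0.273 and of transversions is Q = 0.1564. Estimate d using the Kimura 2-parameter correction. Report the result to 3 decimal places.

0.700

Under the Kimura two-parameter model, d = −½ ln(1 − 2P − Q) − ¼ ln(1 − 2Q).
1 − 2P − Q = 0.2976, giving −½ ln(0.2976) = 0.606002.
1 − 2Q = 0.6872, giving −¼ ln(0.6872) = 0.093782.
d = 0.606002 + 0.093782 = 0.699784.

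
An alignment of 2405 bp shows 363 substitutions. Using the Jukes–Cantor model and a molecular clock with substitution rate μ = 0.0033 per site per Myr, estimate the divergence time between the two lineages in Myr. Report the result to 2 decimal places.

p = 363/2405 ≈ 0.150936.
d = −(3/4) ln(1 − 4p/3) = −0.75 ln(1 − 0.201248) = −0.75 ln(0.798752)
  = −0.75 × (-0.224705) = 0.168529 substitutions/site.
Under a molecular clock d = 2μt, so t = d/(2μ) = 0.168529 / (2 × 0.0033) = 25.53 Myr.

25.53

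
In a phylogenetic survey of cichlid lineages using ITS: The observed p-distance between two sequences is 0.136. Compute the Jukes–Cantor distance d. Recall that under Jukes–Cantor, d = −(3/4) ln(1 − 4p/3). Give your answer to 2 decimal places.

0.15

d = −(3/4) ln(1 − 4p/3) = −0.75 ln(1 − 0.181333) = −0.75 ln(0.818667)
  = −0.75 × (-0.200078) = 0.150059 substitutions/site.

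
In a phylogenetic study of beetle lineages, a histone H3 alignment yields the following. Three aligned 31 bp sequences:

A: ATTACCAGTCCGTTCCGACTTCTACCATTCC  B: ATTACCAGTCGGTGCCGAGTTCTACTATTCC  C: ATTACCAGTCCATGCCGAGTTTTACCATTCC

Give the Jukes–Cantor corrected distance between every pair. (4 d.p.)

d(A,B) = 0.1416, d(A,C) = 0.1416, d(B,C) = 0.1416

A–B: 4/31 sites differ → p ≈ 0.129032, d = −0.75 ln(1 − 0.172043) = 0.141596 ≈ 0.1416.
A–C: 4/31 sites differ → p ≈ 0.129032, d = −0.75 ln(1 − 0.172043) = 0.141596 ≈ 0.1416.
B–C: 4/31 sites differ → p ≈ 0.129032, d = −0.75 ln(1 − 0.172043) = 0.141596 ≈ 0.1416.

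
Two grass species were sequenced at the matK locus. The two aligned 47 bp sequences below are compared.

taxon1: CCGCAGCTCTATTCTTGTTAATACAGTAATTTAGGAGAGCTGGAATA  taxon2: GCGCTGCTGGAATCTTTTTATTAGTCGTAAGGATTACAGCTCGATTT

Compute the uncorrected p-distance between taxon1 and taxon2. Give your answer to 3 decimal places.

The sequences differ at 21 of 47 positions.
p = 21/47 = 0.446808… ≈ 0.447 (to 3 d.p.).

0.447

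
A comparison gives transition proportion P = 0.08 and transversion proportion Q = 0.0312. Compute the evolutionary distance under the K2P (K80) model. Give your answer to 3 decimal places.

0.122

Under the Kimura two-parameter model, d = −½ ln(1 − 2P − Q) − ¼ ln(1 − 2Q).
1 − 2P − Q = 0.8088, giving −½ ln(0.8088) = 0.106102.
1 − 2Q = 0.9376, giving −¼ ln(0.9376) = 0.016108.
d = 0.106102 + 0.016108 = 0.122210.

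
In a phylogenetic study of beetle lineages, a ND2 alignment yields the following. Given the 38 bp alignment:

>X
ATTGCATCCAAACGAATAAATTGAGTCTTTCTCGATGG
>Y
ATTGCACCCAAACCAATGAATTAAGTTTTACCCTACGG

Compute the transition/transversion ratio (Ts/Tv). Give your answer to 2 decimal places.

2.00

Transitions are A↔G and C↔T; transversions are all other mismatches.
Transitions: 6. Transversions: 3.
R = 6/3 = 2.00.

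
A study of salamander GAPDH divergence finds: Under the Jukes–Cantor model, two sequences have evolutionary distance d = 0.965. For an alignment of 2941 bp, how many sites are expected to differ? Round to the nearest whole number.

1597

Invert JC69: p = (3/4)(1 − e^(−4d/3)) = 0.75 × (1 − e^(-1.286667)) = 0.75 × (1 − 0.276190) = 0.542858.
Expected differing sites = pL ≈ 0.542858 × 2941 = 1596.545378 ≈ 1597.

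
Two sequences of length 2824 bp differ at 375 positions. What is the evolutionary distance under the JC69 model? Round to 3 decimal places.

p = 375/2824 ≈ 0.13279.
d = −(3/4) ln(1 − 4p/3) = −0.75 ln(1 − 0.177053) = −0.75 ln(0.822947)
  = −0.75 × (-0.194863) = 0.146147 substitutions/site.

0.146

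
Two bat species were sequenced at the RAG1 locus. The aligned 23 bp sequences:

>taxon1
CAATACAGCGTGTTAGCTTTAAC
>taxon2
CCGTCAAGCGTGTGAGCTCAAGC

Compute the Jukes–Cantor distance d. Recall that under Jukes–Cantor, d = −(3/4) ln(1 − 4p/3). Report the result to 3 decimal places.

The sequences differ at 8 of 23 sites (2, 3, 5, 6, 14, 19, 20, 22), so p = 8/23 ≈ 0.347826.
d = −(3/4) ln(1 − 4p/3) = −0.75 ln(1 − 0.463768) = −0.75 ln(0.536232)
  = −0.75 × (-0.623188) = 0.467391 substitutions/site.

0.467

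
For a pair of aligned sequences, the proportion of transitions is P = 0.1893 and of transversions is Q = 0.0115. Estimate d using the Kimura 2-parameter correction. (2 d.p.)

0.25

Under the Kimura two-parameter model, d = −½ ln(1 − 2P − Q) − ¼ ln(1 − 2Q).
1 − 2P − Q = 0.6099, giving −½ ln(0.6099) = 0.247230.
1 − 2Q = 0.977, giving −¼ ln(0.977) = 0.005817.
d = 0.247230 + 0.005817 = 0.253047.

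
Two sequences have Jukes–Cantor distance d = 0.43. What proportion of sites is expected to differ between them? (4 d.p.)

p = (3/4)(1 − e^(−4d/3)) = 0.75 × (1 − e^(-0.573333)) = 0.75 × (1 − 0.563644) = 0.327267.

0.3273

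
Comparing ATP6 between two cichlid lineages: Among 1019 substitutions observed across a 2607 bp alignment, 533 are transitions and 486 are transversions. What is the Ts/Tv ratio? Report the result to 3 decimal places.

R = 533/486 = 1.096707… ≈ 1.097 (to 3 d.p.).

1.097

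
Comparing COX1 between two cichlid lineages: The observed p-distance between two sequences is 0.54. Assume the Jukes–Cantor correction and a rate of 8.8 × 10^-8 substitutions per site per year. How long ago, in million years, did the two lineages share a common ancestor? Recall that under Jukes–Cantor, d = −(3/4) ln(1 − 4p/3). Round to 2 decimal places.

5.42

d = −(3/4) ln(1 − 4p/3) = −0.75 ln(1 − 0.72) = −0.75 ln(0.28)
  = −0.75 × (-1.272966) = 0.954725 substitutions/site.
Under a molecular clock d = 2μt, so t = d/(2μ) = 0.954725 / (2 × 8.8 × 10^-8) = 5.42 million years.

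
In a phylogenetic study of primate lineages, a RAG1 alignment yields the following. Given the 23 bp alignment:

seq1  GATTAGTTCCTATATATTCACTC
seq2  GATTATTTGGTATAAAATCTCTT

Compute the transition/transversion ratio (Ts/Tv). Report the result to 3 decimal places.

Transitions are A↔G and C↔T; transversions are all other mismatches.
Transitions: 1. Transversions: 6.
R = 1/6 = 0.166666… ≈ 0.167 (to 3 d.p.).

0.167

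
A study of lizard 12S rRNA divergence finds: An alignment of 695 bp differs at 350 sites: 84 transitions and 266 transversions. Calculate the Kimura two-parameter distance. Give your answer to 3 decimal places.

P = 84/695 ≈ 0.120863 and Q = 266/695 ≈ 0.382734.
Under the Kimura two-parameter model, d = −½ ln(1 − 2P − Q) − ¼ ln(1 − 2Q).
1 − 2P − Q = 0.37554, giving −½ ln(0.37554) = 0.489695.
1 − 2Q = 0.234532, giving −¼ ln(0.234532) = 0.362541.
d = 0.489695 + 0.362541 = 0.852236.

0.852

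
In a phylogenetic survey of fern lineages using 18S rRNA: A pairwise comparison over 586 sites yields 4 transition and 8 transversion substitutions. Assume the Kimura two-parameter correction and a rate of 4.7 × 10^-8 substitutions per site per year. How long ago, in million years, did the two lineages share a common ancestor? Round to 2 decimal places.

0.22

P = 4/586 ≈ 0.006826 and Q = 8/586 ≈ 0.013652.
Under the Kimura two-parameter model, d = −½ ln(1 − 2P − Q) − ¼ ln(1 − 2Q).
1 − 2P − Q = 0.972696, giving −½ ln(0.972696) = 0.013842.
1 − 2Q = 0.972696, giving −¼ ln(0.972696) = 0.006921.
d = 0.013842 + 0.006921 = 0.020763.
Under a molecular clock d = 2μt, so t = d/(2μ) = 0.020763 / (2 × 4.7 × 10^-8) = 0.22 million years.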